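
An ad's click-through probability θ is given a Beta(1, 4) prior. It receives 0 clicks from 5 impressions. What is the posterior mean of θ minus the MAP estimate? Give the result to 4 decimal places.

0.1000

Posterior: Beta(1+0, 4+5) = Beta(1, 9).
Since α = 1 ≤ 1 and β > 1, the Beta density is monotone decreasing on [0,1]; the mode is at 0.
Mean = 1/(1+9) = 0.1000.
Difference = 0.1000 − 0.0000 = 0.1000.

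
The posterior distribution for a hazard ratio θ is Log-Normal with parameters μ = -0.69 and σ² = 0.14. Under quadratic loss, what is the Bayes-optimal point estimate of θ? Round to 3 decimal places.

Mode = exp(μ − σ²) = exp(-0.83) = 0.436.
Mean = exp(μ + σ²/2) = exp(-0.620) = 0.538.
Quadratic loss ⇒ the optimal estimator is the posterior mean.

0.538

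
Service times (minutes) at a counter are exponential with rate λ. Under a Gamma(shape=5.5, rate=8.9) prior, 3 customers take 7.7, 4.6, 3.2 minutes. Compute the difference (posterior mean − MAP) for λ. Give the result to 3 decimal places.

Σ times = 15.5. Posterior: Gamma(shape = 5.5+3 = 8.5, rate = 8.9+15.5 = 24.4).
Mode = (α−1)/β = 7.5/24.4 = 0.307.
Mean = α/β = 8.5/24.4 = 0.348.
Difference = 0.348 − 0.307 = 0.041.
Mean > mode: the posterior has a right tail.

0.041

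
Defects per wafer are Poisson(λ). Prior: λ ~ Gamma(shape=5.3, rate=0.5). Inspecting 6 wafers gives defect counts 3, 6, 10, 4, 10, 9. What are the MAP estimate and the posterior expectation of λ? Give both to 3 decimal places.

Σ counts = 42. Posterior: Gamma(shape = 5.3+42 = 47.3, rate = 0.5+6 = 6.5).
Mode = (α−1)/β = 46.3/6.5 = 7.123.
Mean = α/β = 47.3/6.5 = 7.277.

λ_MAP = 7.123, E[λ|data] = 7.277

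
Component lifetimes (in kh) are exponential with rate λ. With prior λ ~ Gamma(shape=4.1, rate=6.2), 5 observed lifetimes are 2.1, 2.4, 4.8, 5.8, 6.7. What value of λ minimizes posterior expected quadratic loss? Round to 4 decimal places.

0.3250

Σ times = 21.8. Posterior: Gamma(shape = 4.1+5 = 9.1, rate = 6.2+21.8 = 28.0).
Mode = (α−1)/β = 8.1/28.0 = 0.2893.
Mean = α/β = 9.1/28.0 = 0.3250.
Quadratic loss ⇒ the optimal estimator is the posterior mean.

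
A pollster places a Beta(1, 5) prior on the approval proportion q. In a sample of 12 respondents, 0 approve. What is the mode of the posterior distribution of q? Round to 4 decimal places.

0.0000

Posterior: Beta(1+0, 5+12) = Beta(1, 17).
Since α = 1 ≤ 1 and β > 1, the Beta density is monotone decreasing on [0,1]; the mode is at 0.
Mean = 1/(1+17) = 0.0556.
This is the posterior mode — the MAP estimate.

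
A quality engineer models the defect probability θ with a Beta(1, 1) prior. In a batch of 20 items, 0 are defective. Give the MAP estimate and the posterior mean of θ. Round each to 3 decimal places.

MAP = 0.000; posterior mean = 0.045

Posterior: Beta(1+0, 1+20) = Beta(1, 21).
Since α = 1 ≤ 1 and β > 1, the Beta density is monotone decreasing on [0,1]; the mode is at 0.
Mean = 1/(1+21) = 0.045.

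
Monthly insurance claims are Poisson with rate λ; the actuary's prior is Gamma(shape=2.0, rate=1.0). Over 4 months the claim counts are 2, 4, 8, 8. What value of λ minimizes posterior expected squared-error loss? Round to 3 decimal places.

Σ counts = 22. Posterior: Gamma(shape = 2.0+22 = 24.0, rate = 1.0+4 = 5.0).
Mode = (α−1)/β = 23.0/5.0 = 4.600.
Mean = α/β = 24.0/5.0 = 4.800.
Squared-error loss ⇒ the optimal estimator is the posterior mean.

4.800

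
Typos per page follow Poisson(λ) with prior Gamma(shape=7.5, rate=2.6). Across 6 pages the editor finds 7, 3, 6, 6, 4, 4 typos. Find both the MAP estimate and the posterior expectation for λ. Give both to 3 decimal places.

Σ counts = 30. Posterior: Gamma(shape = 7.5+30 = 37.5, rate = 2.6+6 = 8.6).
Mode = (α−1)/β = 36.5/8.6 = 4.244.
Mean = α/β = 37.5/8.6 = 4.360.

MAP = 4.244; posterior mean = 4.360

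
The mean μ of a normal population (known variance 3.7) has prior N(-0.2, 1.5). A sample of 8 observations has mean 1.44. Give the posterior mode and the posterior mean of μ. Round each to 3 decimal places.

Posterior for μ is Normal. Precision-weighted mean: (1/1.5·-0.2 + 8/3.7·1.44) / (1/1.5 + 8/3.7) = 1.054.
A Normal posterior is symmetric, so mode = mean.

MAP = 1.054, posterior mean = 1.054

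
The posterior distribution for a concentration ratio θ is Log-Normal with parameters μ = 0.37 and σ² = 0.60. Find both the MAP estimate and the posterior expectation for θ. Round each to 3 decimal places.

MAP = 0.795; posterior mean = 1.954

Mode = exp(μ − σ²) = exp(-0.23) = 0.795.
Mean = exp(μ + σ²/2) = exp(0.670) = 1.954.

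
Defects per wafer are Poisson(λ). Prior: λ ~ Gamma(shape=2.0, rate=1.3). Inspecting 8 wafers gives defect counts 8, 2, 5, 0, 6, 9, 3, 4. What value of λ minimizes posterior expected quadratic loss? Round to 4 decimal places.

4.1935

Σ counts = 37. Posterior: Gamma(shape = 2.0+37 = 39.0, rate = 1.3+8 = 9.3).
Mode = (α−1)/β = 38.0/9.3 = 4.0860.
Mean = α/β = 39.0/9.3 = 4.1935.
Quadratic loss ⇒ the optimal estimator is the posterior mean.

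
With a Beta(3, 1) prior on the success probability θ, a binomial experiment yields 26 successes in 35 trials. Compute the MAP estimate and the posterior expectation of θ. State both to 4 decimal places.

Posterior: Beta(3+26, 1+9) = Beta(29, 10).
Mode = (29−1)/(29+10−2) = 28/37 = 0.7568.
Mean = 29/(29+10) = 29/39 = 0.7436.

MAP = 0.7568, posterior mean = 0.7436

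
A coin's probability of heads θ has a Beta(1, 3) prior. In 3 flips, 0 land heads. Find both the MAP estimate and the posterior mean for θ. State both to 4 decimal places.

MAP = 0.0000, posterior mean = 0.1429

Posterior: Beta(1+0, 3+3) = Beta(1, 6).
Since α = 1 ≤ 1 and β > 1, the Beta density is monotone decreasing on [0,1]; the mode is at 0.
Mean = 1/(1+6) = 0.1429.
The posterior is right-skewed, so the mean exceeds the mode.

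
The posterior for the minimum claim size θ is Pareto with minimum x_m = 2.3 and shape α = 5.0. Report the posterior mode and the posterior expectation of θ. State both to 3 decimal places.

The Pareto density is strictly decreasing on [x_m, ∞), so the mode is x_m = 2.300.
Mean = α·x_m/(α−1) = 5.0·2.3/4.0 = 2.875.
The posterior is right-skewed, so the mean exceeds the mode.

MAP = 2.300; posterior mean = 2.875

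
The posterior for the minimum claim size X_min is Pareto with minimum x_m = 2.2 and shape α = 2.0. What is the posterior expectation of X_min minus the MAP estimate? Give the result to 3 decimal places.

The Pareto density is strictly decreasing on [x_m, ∞), so the mode is x_m = 2.200.
Mean = α·x_m/(α−1) = 2.0·2.2/1.0 = 4.400.
Difference = 4.400 − 2.200 = 2.200.

2.200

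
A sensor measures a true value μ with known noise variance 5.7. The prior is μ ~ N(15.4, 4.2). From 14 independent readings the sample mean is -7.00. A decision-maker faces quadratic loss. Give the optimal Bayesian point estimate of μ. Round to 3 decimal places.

-5.020

Posterior for μ is Normal. Precision-weighted mean: (1/4.2·15.4 + 14/5.7·-7.00) / (1/4.2 + 14/5.7) = -5.020.
A Normal posterior is symmetric, so mode = mean.
Quadratic loss ⇒ the optimal estimator is the posterior mean.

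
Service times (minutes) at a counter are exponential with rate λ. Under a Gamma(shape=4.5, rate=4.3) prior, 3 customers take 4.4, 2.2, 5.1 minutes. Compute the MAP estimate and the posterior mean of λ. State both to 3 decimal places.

MAP estimate = 0.406, posterior mean = 0.469

Σ times = 11.7. Posterior: Gamma(shape = 4.5+3 = 7.5, rate = 4.3+11.7 = 16.0).
Mode = (α−1)/β = 6.5/16.0 = 0.406.
Mean = α/β = 7.5/16.0 = 0.469.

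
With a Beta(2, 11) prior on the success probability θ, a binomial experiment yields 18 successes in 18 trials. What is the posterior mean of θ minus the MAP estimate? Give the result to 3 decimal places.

Posterior: Beta(2+18, 11+0) = Beta(20, 11).
Mode = (20−1)/(20+11−2) = 19/29 = 0.655.
Mean = 20/(20+11) = 20/31 = 0.645.
Difference = 0.645 − 0.655 = -0.010.

-0.010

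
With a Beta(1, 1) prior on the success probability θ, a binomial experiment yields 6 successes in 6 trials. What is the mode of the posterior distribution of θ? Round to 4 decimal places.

1.0000

Posterior: Beta(1+6, 1+0) = Beta(7, 1).
Since β = 1 ≤ 1 and α > 1, the Beta density is monotone increasing on [0,1]; the mode is at 1.
Mean = 7/(7+1) = 0.8750.
This is the posterior mode — the MAP estimate.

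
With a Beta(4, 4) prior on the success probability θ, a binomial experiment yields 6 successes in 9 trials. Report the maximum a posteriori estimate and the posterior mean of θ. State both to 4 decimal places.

MAP: 0.6000. Posterior mean: 0.5882.

Posterior: Beta(4+6, 4+3) = Beta(10, 7).
Mode = (10−1)/(10+7−2) = 9/15 = 0.6000.
Mean = 10/(10+7) = 10/17 = 0.5882.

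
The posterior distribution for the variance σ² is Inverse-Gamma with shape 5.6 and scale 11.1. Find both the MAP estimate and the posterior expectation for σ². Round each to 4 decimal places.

MAP = 1.6818, posterior mean = 2.4130

Mode = β/(α+1) = 11.1/6.6 = 1.6818.
Mean = β/(α−1) = 11.1/4.6 = 2.4130.
Right-skewed posterior ⇒ mode < mean.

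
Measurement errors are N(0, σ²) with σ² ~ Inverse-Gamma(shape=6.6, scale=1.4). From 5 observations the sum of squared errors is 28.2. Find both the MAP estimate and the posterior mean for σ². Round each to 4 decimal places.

Posterior: Inverse-Gamma(shape = 6.6+5/2 = 9.1, scale = 1.4+28.2/2 = 15.5).
Mode = β/(α+1) = 15.5/10.1 = 1.5347.
Mean = β/(α−1) = 15.5/8.1 = 1.9136.
Right-skewed posterior ⇒ mode < mean.

MAP: 1.5347. Posterior mean: 1.9136.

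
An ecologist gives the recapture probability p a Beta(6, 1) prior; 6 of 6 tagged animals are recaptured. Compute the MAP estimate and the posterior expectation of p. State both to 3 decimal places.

Posterior: Beta(6+6, 1+0) = Beta(12, 1).
Since β = 1 ≤ 1 and α > 1, the Beta density is monotone increasing on [0,1]; the mode is at 1.
Mean = 12/(12+1) = 0.923.
The mean is pulled below the mode by the posterior's left skew.

MAP = 1.000, posterior mean = 0.923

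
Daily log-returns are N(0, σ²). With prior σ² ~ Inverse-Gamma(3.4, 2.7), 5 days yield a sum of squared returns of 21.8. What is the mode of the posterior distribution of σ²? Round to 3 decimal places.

Posterior: Inverse-Gamma(shape = 3.4+5/2 = 5.9, scale = 2.7+21.8/2 = 13.6).
Mode = β/(α+1) = 13.6/6.9 = 1.971.
Mean = β/(α−1) = 13.6/4.9 = 2.776.
This is the posterior mode — the MAP estimate.

1.971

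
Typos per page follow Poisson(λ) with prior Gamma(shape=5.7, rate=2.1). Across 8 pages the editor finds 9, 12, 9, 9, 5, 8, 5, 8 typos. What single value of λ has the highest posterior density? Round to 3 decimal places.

Σ counts = 65. Posterior: Gamma(shape = 5.7+65 = 70.7, rate = 2.1+8 = 10.1).
Mode = (α−1)/β = 69.7/10.1 = 6.901.
Mean = α/β = 70.7/10.1 = 7.000.
This is the posterior mode — the MAP estimate.

6.901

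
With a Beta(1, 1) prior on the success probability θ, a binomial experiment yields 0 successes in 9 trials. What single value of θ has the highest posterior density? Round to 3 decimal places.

0.000

Posterior: Beta(1+0, 1+9) = Beta(1, 10).
Since α = 1 ≤ 1 and β > 1, the Beta density is monotone decreasing on [0,1]; the mode is at 0.
Mean = 1/(1+10) = 0.091.
This is the posterior mode — the MAP estimate.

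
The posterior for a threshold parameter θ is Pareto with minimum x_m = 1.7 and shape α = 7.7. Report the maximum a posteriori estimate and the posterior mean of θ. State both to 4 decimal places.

The Pareto density is strictly decreasing on [x_m, ∞), so the mode is x_m = 1.7000.
Mean = α·x_m/(α−1) = 7.7·1.7/6.7 = 1.9537.

MAP = 1.7000; posterior mean = 1.9537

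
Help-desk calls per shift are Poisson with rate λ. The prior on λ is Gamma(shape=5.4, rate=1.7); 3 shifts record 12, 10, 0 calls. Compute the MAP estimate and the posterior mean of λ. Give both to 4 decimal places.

λ_MAP = 5.6170, E[λ|data] = 5.8298

Σ counts = 22. Posterior: Gamma(shape = 5.4+22 = 27.4, rate = 1.7+3 = 4.7).
Mode = (α−1)/β = 26.4/4.7 = 5.6170.
Mean = α/β = 27.4/4.7 = 5.8298.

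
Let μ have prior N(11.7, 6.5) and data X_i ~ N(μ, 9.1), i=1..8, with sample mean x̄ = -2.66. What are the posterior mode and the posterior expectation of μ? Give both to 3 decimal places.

Posterior for μ is Normal. Precision-weighted mean: (1/6.5·11.7 + 8/9.1·-2.66) / (1/6.5 + 8/9.1) = -0.521.
A Normal posterior is symmetric, so mode = mean.

MAP: -0.521. Posterior mean: -0.521.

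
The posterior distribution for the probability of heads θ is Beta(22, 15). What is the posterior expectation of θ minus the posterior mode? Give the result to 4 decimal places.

Mode = (22−1)/(22+15−2) = 21/35 = 0.6000.
Mean = 22/(22+15) = 22/37 = 0.5946.
Difference = 0.5946 − 0.6000 = -0.0054.

-0.0054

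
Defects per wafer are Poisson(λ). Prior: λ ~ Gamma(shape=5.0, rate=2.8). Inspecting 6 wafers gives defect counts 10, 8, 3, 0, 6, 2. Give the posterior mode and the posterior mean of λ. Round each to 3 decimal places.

MAP: 3.750. Posterior mean: 3.864.

Σ counts = 29. Posterior: Gamma(shape = 5.0+29 = 34.0, rate = 2.8+6 = 8.8).
Mode = (α−1)/β = 33.0/8.8 = 3.750.
Mean = α/β = 34.0/8.8 = 3.864.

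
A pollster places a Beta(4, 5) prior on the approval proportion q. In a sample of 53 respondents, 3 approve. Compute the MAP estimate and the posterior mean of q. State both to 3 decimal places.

MAP estimate = 0.100, posterior mean = 0.113

Posterior: Beta(4+3, 5+50) = Beta(7, 55).
Mode = (7−1)/(7+55−2) = 6/60 = 0.100.
Mean = 7/(7+55) = 7/62 = 0.113.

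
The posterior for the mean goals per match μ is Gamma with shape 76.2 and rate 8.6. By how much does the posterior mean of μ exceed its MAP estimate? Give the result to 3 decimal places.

0.116

Mode = (α−1)/β = 75.2/8.6 = 8.744.
Mean = α/β = 76.2/8.6 = 8.860.
Difference = 8.860 − 8.744 = 0.116.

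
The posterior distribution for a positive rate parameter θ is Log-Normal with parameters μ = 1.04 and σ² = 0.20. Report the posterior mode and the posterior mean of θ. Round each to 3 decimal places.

MAP: 2.316. Posterior mean: 3.127.

Mode = exp(μ − σ²) = exp(0.84) = 2.316.
Mean = exp(μ + σ²/2) = exp(1.140) = 3.127.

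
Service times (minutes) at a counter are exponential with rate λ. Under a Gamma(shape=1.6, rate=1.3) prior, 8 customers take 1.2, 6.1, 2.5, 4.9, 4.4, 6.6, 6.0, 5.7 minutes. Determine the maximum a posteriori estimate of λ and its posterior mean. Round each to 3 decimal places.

MAP = 0.222, posterior mean = 0.248

Σ times = 37.4. Posterior: Gamma(shape = 1.6+8 = 9.6, rate = 1.3+37.4 = 38.7).
Mode = (α−1)/β = 8.6/38.7 = 0.222.
Mean = α/β = 9.6/38.7 = 0.248.
Right-skewed posterior ⇒ mode < mean.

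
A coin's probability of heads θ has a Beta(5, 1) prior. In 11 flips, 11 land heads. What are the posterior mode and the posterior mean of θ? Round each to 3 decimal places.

Posterior: Beta(5+11, 1+0) = Beta(16, 1).
Since β = 1 ≤ 1 and α > 1, the Beta density is monotone increasing on [0,1]; the mode is at 1.
Mean = 16/(16+1) = 0.941.

MAP: 1.000. Posterior mean: 0.941.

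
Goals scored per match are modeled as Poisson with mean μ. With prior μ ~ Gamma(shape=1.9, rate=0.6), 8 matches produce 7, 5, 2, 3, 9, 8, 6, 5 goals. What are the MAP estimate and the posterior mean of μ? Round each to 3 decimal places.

Σ counts = 45. Posterior: Gamma(shape = 1.9+45 = 46.9, rate = 0.6+8 = 8.6).
Mode = (α−1)/β = 45.9/8.6 = 5.337.
Mean = α/β = 46.9/8.6 = 5.453.
Mean > mode: the posterior has a right tail.

μ_MAP = 5.337, E[μ|data] = 5.453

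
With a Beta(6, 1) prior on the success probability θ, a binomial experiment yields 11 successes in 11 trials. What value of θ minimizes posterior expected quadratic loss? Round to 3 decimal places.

Posterior: Beta(6+11, 1+0) = Beta(17, 1).
Since β = 1 ≤ 1 and α > 1, the Beta density is monotone increasing on [0,1]; the mode is at 1.
Mean = 17/(17+1) = 0.944.
Quadratic loss ⇒ the optimal estimator is the posterior mean.

0.944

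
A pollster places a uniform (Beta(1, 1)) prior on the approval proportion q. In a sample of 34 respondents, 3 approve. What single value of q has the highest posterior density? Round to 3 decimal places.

Posterior: Beta(1+3, 1+31) = Beta(4, 32).
Mode = (4−1)/(4+32−2) = 3/34 = 0.088.
With a flat prior the MAP equals the MLE, 3/34.
Mean = 4/(4+32) = 4/36 = 0.111.
This is the posterior mode — the MAP estimate.

0.088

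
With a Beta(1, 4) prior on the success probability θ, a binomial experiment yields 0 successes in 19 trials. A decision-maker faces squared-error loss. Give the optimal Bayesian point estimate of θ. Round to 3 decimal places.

0.042

Posterior: Beta(1+0, 4+19) = Beta(1, 23).
Since α = 1 ≤ 1 and β > 1, the Beta density is monotone decreasing on [0,1]; the mode is at 0.
Mean = 1/(1+23) = 0.042.
Squared-error loss ⇒ the optimal estimator is the posterior mean.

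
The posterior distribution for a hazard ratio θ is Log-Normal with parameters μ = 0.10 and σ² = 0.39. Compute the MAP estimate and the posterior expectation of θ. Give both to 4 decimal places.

Mode = exp(μ − σ²) = exp(-0.29) = 0.7483.
Mean = exp(μ + σ²/2) = exp(0.295) = 1.3431.
Right-skewed posterior ⇒ mode < mean.

θ_MAP = 0.7483, E[θ|data] = 1.3431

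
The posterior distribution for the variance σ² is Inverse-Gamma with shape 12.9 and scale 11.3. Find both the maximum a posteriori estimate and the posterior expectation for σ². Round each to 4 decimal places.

MAP: 0.8129. Posterior mean: 0.9496.

Mode = β/(α+1) = 11.3/13.9 = 0.8129.
Mean = β/(α−1) = 11.3/11.9 = 0.9496.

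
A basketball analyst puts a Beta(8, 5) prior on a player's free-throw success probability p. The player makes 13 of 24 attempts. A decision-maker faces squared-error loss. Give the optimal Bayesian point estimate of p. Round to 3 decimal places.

Posterior: Beta(8+13, 5+11) = Beta(21, 16).
Mode = (21−1)/(21+16−2) = 20/35 = 0.571.
Mean = 21/(21+16) = 21/37 = 0.568.
Squared-error loss ⇒ the optimal estimator is the posterior mean.

0.568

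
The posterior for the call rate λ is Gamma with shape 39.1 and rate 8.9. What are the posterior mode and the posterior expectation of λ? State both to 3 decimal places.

MAP = 4.281; posterior mean = 4.393

Mode = (α−1)/β = 38.1/8.9 = 4.281.
Mean = α/β = 39.1/8.9 = 4.393.
The mean is pulled above the mode by the posterior's right skew.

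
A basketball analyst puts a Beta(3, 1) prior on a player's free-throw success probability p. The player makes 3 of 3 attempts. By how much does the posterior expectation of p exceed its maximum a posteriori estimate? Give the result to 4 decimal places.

-0.1429

Posterior: Beta(3+3, 1+0) = Beta(6, 1).
Since β = 1 ≤ 1 and α > 1, the Beta density is monotone increasing on [0,1]; the mode is at 1.
Mean = 6/(6+1) = 0.8571.
Difference = 0.8571 − 1.0000 = -0.1429.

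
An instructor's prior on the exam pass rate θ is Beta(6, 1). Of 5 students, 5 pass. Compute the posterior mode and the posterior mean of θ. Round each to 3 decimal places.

MAP: 1.000. Posterior mean: 0.917.

Posterior: Beta(6+5, 1+0) = Beta(11, 1).
Since β = 1 ≤ 1 and α > 1, the Beta density is monotone increasing on [0,1]; the mode is at 1.
Mean = 11/(11+1) = 0.917.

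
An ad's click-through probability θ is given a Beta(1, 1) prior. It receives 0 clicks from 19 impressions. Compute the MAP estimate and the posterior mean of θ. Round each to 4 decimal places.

MAP = 0.0000, posterior mean = 0.0476

Posterior: Beta(1+0, 1+19) = Beta(1, 20).
Since α = 1 ≤ 1 and β > 1, the Beta density is monotone decreasing on [0,1]; the mode is at 0.
Mean = 1/(1+20) = 0.0476.
Mean > mode: the posterior has a right tail.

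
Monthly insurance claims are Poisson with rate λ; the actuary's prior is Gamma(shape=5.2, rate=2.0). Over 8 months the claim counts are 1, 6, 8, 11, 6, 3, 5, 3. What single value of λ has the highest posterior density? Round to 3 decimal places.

4.720

Σ counts = 43. Posterior: Gamma(shape = 5.2+43 = 48.2, rate = 2.0+8 = 10.0).
Mode = (α−1)/β = 47.2/10.0 = 4.720.
Mean = α/β = 48.2/10.0 = 4.820.
This is the posterior mode — the MAP estimate.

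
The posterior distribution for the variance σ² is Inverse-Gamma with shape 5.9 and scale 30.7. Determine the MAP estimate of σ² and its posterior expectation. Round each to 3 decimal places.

σ²_MAP = 4.449, E[σ²|data] = 6.265

Mode = β/(α+1) = 30.7/6.9 = 4.449.
Mean = β/(α−1) = 30.7/4.9 = 6.265.
The mean is pulled above the mode by the posterior's right skew.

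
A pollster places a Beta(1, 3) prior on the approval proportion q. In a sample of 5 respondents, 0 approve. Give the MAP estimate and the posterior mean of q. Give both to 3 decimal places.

Posterior: Beta(1+0, 3+5) = Beta(1, 8).
Since α = 1 ≤ 1 and β > 1, the Beta density is monotone decreasing on [0,1]; the mode is at 0.
Mean = 1/(1+8) = 0.111.

MAP: 0.000. Posterior mean: 0.111.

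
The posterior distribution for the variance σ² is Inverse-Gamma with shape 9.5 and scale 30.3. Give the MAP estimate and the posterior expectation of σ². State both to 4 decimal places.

MAP: 2.8857. Posterior mean: 3.5647.

Mode = β/(α+1) = 30.3/10.5 = 2.8857.
Mean = β/(α−1) = 30.3/8.5 = 3.5647.
Right-skewed posterior ⇒ mode < mean.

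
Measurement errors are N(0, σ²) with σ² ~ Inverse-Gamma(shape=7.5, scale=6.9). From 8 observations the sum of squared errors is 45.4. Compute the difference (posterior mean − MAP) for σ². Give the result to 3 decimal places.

Posterior: Inverse-Gamma(shape = 7.5+8/2 = 11.5, scale = 6.9+45.4/2 = 29.6).
Mode = β/(α+1) = 29.6/12.5 = 2.368.
Mean = β/(α−1) = 29.6/10.5 = 2.819.
Difference = 2.819 − 2.368 = 0.451.
The posterior is right-skewed, so the mean exceeds the mode.

0.451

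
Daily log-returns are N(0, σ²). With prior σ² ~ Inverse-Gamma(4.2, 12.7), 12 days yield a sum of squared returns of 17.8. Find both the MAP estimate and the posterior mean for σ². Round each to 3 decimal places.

MAP = 1.929; posterior mean = 2.348

Posterior: Inverse-Gamma(shape = 4.2+12/2 = 10.2, scale = 12.7+17.8/2 = 21.6).
Mode = β/(α+1) = 21.6/11.2 = 1.929.
Mean = β/(α−1) = 21.6/9.2 = 2.348.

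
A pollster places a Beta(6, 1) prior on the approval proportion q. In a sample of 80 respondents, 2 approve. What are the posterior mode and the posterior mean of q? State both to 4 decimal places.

Posterior: Beta(6+2, 1+78) = Beta(8, 79).
Mode = (8−1)/(8+79−2) = 7/85 = 0.0824.
Mean = 8/(8+79) = 8/87 = 0.0920.

MAP = 0.0824; posterior mean = 0.0920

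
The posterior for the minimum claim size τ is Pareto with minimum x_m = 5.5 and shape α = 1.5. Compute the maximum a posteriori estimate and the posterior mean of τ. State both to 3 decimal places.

MAP = 5.500; posterior mean = 16.500

The Pareto density is strictly decreasing on [x_m, ∞), so the mode is x_m = 5.500.
Mean = α·x_m/(α−1) = 1.5·5.5/0.5 = 16.500.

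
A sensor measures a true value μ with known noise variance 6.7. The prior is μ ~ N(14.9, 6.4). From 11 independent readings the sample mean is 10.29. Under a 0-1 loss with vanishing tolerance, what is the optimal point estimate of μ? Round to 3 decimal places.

10.691

Posterior for μ is Normal. Precision-weighted mean: (1/6.4·14.9 + 11/6.7·10.29) / (1/6.4 + 11/6.7) = 10.691.
A Normal posterior is symmetric, so mode = mean.
This is the posterior mode — the MAP estimate.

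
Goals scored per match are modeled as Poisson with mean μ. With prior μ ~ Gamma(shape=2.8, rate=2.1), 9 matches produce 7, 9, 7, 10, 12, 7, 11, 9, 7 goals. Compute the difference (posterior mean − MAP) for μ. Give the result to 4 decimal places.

0.0901

Σ counts = 79. Posterior: Gamma(shape = 2.8+79 = 81.8, rate = 2.1+9 = 11.1).
Mode = (α−1)/β = 80.8/11.1 = 7.2793.
Mean = α/β = 81.8/11.1 = 7.3694.
Difference = 7.3694 − 7.2793 = 0.0901.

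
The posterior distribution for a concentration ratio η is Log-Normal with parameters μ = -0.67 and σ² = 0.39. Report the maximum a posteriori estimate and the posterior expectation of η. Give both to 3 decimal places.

Mode = exp(μ − σ²) = exp(-1.06) = 0.346.
Mean = exp(μ + σ²/2) = exp(-0.475) = 0.622.

maximum a posteriori estimate = 0.346, posterior expectation = 0.622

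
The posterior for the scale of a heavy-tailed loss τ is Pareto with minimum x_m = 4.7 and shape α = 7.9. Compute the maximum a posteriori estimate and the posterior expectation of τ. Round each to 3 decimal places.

maximum a posteriori estimate = 4.700, posterior expectation = 5.381

The Pareto density is strictly decreasing on [x_m, ∞), so the mode is x_m = 4.700.
Mean = α·x_m/(α−1) = 7.9·4.7/6.9 = 5.381.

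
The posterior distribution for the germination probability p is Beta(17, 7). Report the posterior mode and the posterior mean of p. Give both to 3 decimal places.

posterior mode = 0.727, posterior mean = 0.708

Mode = (17−1)/(17+7−2) = 16/22 = 0.727.
Mean = 17/(17+7) = 17/24 = 0.708.
The mean is pulled below the mode by the posterior's left skew.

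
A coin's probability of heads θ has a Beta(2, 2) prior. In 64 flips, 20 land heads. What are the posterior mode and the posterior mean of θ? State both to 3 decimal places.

MAP: 0.318. Posterior mean: 0.324.

Posterior: Beta(2+20, 2+44) = Beta(22, 46).
Mode = (22−1)/(22+46−2) = 21/66 = 0.318.
Mean = 22/(22+46) = 22/68 = 0.324.
Right-skewed posterior ⇒ mode < mean.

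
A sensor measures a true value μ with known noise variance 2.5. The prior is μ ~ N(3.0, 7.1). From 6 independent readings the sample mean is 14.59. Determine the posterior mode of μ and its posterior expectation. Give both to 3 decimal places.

Posterior for μ is Normal. Precision-weighted mean: (1/7.1·3.0 + 6/2.5·14.59) / (1/7.1 + 6/2.5) = 13.948.
A Normal posterior is symmetric, so mode = mean.

posterior mode = 13.948, posterior expectation = 13.948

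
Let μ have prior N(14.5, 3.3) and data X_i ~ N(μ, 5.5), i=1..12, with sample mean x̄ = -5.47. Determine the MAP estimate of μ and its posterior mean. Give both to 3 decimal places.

MAP = -3.035, posterior mean = -3.035

Posterior for μ is Normal. Precision-weighted mean: (1/3.3·14.5 + 12/5.5·-5.47) / (1/3.3 + 12/5.5) = -3.035.
A Normal posterior is symmetric, so mode = mean.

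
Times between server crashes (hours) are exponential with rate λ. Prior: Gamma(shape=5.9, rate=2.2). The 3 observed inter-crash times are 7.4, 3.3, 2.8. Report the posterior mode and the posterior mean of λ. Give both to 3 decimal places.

Σ times = 13.5. Posterior: Gamma(shape = 5.9+3 = 8.9, rate = 2.2+13.5 = 15.7).
Mode = (α−1)/β = 7.9/15.7 = 0.503.
Mean = α/β = 8.9/15.7 = 0.567.
The mean is pulled above the mode by the posterior's right skew.

MAP = 0.503; posterior mean = 0.567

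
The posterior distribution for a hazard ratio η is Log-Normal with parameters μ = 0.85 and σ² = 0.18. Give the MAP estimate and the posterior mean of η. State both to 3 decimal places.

η_MAP = 1.954, E[η|data] = 2.560

Mode = exp(μ − σ²) = exp(0.67) = 1.954.
Mean = exp(μ + σ²/2) = exp(0.940) = 2.560.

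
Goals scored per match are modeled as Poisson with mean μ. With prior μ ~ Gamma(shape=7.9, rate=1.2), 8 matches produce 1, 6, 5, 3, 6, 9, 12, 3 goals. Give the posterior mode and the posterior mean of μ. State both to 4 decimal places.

MAP = 5.6413, posterior mean = 5.7500

Σ counts = 45. Posterior: Gamma(shape = 7.9+45 = 52.9, rate = 1.2+8 = 9.2).
Mode = (α−1)/β = 51.9/9.2 = 5.6413.
Mean = α/β = 52.9/9.2 = 5.7500.
The mean is pulled above the mode by the posterior's right skew.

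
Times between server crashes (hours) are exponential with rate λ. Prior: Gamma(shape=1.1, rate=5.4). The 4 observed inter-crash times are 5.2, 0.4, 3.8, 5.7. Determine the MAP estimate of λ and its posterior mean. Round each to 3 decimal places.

Σ times = 15.1. Posterior: Gamma(shape = 1.1+4 = 5.1, rate = 5.4+15.1 = 20.5).
Mode = (α−1)/β = 4.1/20.5 = 0.200.
Mean = α/β = 5.1/20.5 = 0.249.

MAP = 0.200, posterior mean = 0.249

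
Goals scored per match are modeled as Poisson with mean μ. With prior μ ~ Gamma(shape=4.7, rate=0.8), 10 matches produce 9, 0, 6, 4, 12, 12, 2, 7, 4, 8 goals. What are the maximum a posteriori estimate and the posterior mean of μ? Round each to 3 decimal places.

MAP = 6.269, posterior mean = 6.361

Σ counts = 64. Posterior: Gamma(shape = 4.7+64 = 68.7, rate = 0.8+10 = 10.8).
Mode = (α−1)/β = 67.7/10.8 = 6.269.
Mean = α/β = 68.7/10.8 = 6.361.
The mean is pulled above the mode by the posterior's right skew.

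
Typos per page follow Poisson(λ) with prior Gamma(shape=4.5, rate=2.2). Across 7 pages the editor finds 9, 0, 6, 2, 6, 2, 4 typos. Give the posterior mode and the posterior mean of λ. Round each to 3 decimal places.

Σ counts = 29. Posterior: Gamma(shape = 4.5+29 = 33.5, rate = 2.2+7 = 9.2).
Mode = (α−1)/β = 32.5/9.2 = 3.533.
Mean = α/β = 33.5/9.2 = 3.641.

MAP: 3.533. Posterior mean: 3.641.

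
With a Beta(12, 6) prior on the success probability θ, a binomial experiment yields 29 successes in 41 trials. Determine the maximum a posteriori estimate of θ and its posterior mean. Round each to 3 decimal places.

maximum a posteriori estimate = 0.702, posterior mean = 0.695

Posterior: Beta(12+29, 6+12) = Beta(41, 18).
Mode = (41−1)/(41+18−2) = 40/57 = 0.702.
Mean = 41/(41+18) = 41/59 = 0.695.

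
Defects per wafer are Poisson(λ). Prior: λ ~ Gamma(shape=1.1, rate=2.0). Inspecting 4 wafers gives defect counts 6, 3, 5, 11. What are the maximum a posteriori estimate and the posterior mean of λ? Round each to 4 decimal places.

MAP = 4.1833, posterior mean = 4.3500

Σ counts = 25. Posterior: Gamma(shape = 1.1+25 = 26.1, rate = 2.0+4 = 6.0).
Mode = (α−1)/β = 25.1/6.0 = 4.1833.
Mean = α/β = 26.1/6.0 = 4.3500.
Mean > mode: the posterior has a right tail.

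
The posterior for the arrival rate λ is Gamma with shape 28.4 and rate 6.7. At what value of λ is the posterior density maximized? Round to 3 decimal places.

Mode = (α−1)/β = 27.4/6.7 = 4.090.
Mean = α/β = 28.4/6.7 = 4.239.
This is the posterior mode — the MAP estimate.

4.090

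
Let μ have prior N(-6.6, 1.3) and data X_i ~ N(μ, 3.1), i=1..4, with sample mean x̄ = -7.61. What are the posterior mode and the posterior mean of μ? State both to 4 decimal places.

Posterior for μ is Normal. Precision-weighted mean: (1/1.3·-6.6 + 4/3.1·-7.61) / (1/1.3 + 4/3.1) = -7.2328.
A Normal posterior is symmetric, so mode = mean.

posterior mode = -7.2328, posterior mean = -7.2328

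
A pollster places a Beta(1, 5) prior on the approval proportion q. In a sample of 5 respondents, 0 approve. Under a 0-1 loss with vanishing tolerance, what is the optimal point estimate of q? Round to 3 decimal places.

0.000

Posterior: Beta(1+0, 5+5) = Beta(1, 10).
Since α = 1 ≤ 1 and β > 1, the Beta density is monotone decreasing on [0,1]; the mode is at 0.
Mean = 1/(1+10) = 0.091.
This is the posterior mode — the MAP estimate.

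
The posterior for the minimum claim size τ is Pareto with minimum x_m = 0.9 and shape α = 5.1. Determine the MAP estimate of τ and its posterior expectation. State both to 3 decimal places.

MAP: 0.900. Posterior mean: 1.120.

The Pareto density is strictly decreasing on [x_m, ∞), so the mode is x_m = 0.900.
Mean = α·x_m/(α−1) = 5.1·0.9/4.1 = 1.120.
The mean is pulled above the mode by the posterior's right skew.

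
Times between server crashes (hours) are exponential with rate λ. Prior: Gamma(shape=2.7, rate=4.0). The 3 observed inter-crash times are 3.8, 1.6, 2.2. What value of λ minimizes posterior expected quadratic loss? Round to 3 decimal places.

Σ times = 7.6. Posterior: Gamma(shape = 2.7+3 = 5.7, rate = 4.0+7.6 = 11.6).
Mode = (α−1)/β = 4.7/11.6 = 0.405.
Mean = α/β = 5.7/11.6 = 0.491.
Quadratic loss ⇒ the optimal estimator is the posterior mean.

0.491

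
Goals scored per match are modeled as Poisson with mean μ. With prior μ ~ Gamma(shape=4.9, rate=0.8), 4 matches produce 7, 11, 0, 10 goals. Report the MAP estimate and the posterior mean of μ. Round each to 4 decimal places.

Σ counts = 28. Posterior: Gamma(shape = 4.9+28 = 32.9, rate = 0.8+4 = 4.8).
Mode = (α−1)/β = 31.9/4.8 = 6.6458.
Mean = α/β = 32.9/4.8 = 6.8542.

MAP: 6.6458. Posterior mean: 6.8542.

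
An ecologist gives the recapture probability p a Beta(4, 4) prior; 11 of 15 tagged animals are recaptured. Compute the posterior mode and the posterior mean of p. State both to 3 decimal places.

MAP: 0.667. Posterior mean: 0.652.

Posterior: Beta(4+11, 4+4) = Beta(15, 8).
Mode = (15−1)/(15+8−2) = 14/21 = 0.667.
Mean = 15/(15+8) = 15/23 = 0.652.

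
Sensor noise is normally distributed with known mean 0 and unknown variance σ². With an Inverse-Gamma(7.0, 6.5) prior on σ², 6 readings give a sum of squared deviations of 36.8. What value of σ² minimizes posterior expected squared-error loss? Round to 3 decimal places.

2.767

Posterior: Inverse-Gamma(shape = 7.0+6/2 = 10.0, scale = 6.5+36.8/2 = 24.9).
Mode = β/(α+1) = 24.9/11.0 = 2.264.
Mean = β/(α−1) = 24.9/9.0 = 2.767.
Squared-error loss ⇒ the optimal estimator is the posterior mean.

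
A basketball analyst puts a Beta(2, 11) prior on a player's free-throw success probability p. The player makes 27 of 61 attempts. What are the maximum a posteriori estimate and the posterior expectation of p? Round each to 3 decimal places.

Posterior: Beta(2+27, 11+34) = Beta(29, 45).
Mode = (29−1)/(29+45−2) = 28/72 = 0.389.
Mean = 29/(29+45) = 29/74 = 0.392.

maximum a posteriori estimate = 0.389, posterior expectation = 0.392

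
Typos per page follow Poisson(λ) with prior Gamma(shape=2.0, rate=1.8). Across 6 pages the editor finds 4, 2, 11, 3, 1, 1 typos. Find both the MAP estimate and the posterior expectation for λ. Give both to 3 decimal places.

λ_MAP = 2.949, E[λ|data] = 3.077

Σ counts = 22. Posterior: Gamma(shape = 2.0+22 = 24.0, rate = 1.8+6 = 7.8).
Mode = (α−1)/β = 23.0/7.8 = 2.949.
Mean = α/β = 24.0/7.8 = 3.077.
Right-skewed posterior ⇒ mode < mean.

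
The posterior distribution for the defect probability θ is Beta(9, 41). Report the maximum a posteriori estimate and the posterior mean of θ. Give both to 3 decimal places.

MAP = 0.167; posterior mean = 0.180

Mode = (9−1)/(9+41−2) = 8/48 = 0.167.
Mean = 9/(9+41) = 9/50 = 0.180.
The posterior is right-skewed, so the mean exceeds the mode.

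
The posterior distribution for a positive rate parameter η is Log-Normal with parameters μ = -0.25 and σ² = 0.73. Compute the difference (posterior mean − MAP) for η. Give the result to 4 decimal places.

Mode = exp(μ − σ²) = exp(-0.98) = 0.3753.
Mean = exp(μ + σ²/2) = exp(0.115) = 1.1219.
Difference = 1.1219 − 0.3753 = 0.7466.

0.7466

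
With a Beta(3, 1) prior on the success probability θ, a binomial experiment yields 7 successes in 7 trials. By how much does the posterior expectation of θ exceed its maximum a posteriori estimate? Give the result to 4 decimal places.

Posterior: Beta(3+7, 1+0) = Beta(10, 1).
Since β = 1 ≤ 1 and α > 1, the Beta density is monotone increasing on [0,1]; the mode is at 1.
Mean = 10/(10+1) = 0.9091.
Difference = 0.9091 − 1.0000 = -0.0909.
The posterior is left-skewed, so the mode exceeds the mean.

-0.0909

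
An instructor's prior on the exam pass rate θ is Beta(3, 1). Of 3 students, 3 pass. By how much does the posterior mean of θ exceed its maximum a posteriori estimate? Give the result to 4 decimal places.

-0.1429

Posterior: Beta(3+3, 1+0) = Beta(6, 1).
Since β = 1 ≤ 1 and α > 1, the Beta density is monotone increasing on [0,1]; the mode is at 1.
Mean = 6/(6+1) = 0.8571.
Difference = 0.8571 − 1.0000 = -0.1429.
The posterior is left-skewed, so the mode exceeds the mean.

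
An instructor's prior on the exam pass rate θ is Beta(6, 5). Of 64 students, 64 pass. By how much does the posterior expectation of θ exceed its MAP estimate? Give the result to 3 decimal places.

-0.012

Posterior: Beta(6+64, 5+0) = Beta(70, 5).
Mode = (70−1)/(70+5−2) = 69/73 = 0.945.
Mean = 70/(70+5) = 70/75 = 0.933.
Difference = 0.933 − 0.945 = -0.012.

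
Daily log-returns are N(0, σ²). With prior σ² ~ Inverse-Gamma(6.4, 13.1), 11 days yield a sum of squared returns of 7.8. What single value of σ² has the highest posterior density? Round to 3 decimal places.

1.318

Posterior: Inverse-Gamma(shape = 6.4+11/2 = 11.9, scale = 13.1+7.8/2 = 17.0).
Mode = β/(α+1) = 17.0/12.9 = 1.318.
Mean = β/(α−1) = 17.0/10.9 = 1.560.
This is the posterior mode — the MAP estimate.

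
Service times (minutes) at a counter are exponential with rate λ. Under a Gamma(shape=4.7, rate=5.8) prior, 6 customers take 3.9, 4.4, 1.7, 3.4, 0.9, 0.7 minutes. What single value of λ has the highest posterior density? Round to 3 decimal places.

0.466

Σ times = 15.0. Posterior: Gamma(shape = 4.7+6 = 10.7, rate = 5.8+15.0 = 20.8).
Mode = (α−1)/β = 9.7/20.8 = 0.466.
Mean = α/β = 10.7/20.8 = 0.514.
This is the posterior mode — the MAP estimate.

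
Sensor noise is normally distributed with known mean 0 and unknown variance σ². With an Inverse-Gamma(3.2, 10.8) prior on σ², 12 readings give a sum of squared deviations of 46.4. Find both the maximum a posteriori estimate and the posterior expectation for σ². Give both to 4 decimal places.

Posterior: Inverse-Gamma(shape = 3.2+12/2 = 9.2, scale = 10.8+46.4/2 = 34.0).
Mode = β/(α+1) = 34.0/10.2 = 3.3333.
Mean = β/(α−1) = 34.0/8.2 = 4.1463.

maximum a posteriori estimate = 3.3333, posterior expectation = 4.1463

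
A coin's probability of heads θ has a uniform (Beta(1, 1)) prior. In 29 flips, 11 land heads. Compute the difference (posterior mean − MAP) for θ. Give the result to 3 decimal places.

Posterior: Beta(1+11, 1+18) = Beta(12, 19).
Mode = (12−1)/(12+19−2) = 11/29 = 0.379.
Mean = 12/(12+19) = 12/31 = 0.387.
Difference = 0.387 − 0.379 = 0.008.

0.008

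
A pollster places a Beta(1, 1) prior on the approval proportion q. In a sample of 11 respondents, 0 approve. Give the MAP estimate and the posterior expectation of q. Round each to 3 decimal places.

MAP = 0.000, posterior mean = 0.077

Posterior: Beta(1+0, 1+11) = Beta(1, 12).
Since α = 1 ≤ 1 and β > 1, the Beta density is monotone decreasing on [0,1]; the mode is at 0.
Mean = 1/(1+12) = 0.077.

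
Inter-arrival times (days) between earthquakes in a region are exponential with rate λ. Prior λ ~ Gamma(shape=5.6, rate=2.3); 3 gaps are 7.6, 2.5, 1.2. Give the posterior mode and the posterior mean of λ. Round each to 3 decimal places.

Σ times = 11.3. Posterior: Gamma(shape = 5.6+3 = 8.6, rate = 2.3+11.3 = 13.6).
Mode = (α−1)/β = 7.6/13.6 = 0.559.
Mean = α/β = 8.6/13.6 = 0.632.
The posterior is right-skewed, so the mean exceeds the mode.

MAP = 0.559, posterior mean = 0.632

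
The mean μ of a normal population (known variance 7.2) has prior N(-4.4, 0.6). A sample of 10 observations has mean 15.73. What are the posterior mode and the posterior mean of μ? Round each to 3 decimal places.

posterior mode = 4.750, posterior mean = 4.750

Posterior for μ is Normal. Precision-weighted mean: (1/0.6·-4.4 + 10/7.2·15.73) / (1/0.6 + 10/7.2) = 4.750.
A Normal posterior is symmetric, so mode = mean.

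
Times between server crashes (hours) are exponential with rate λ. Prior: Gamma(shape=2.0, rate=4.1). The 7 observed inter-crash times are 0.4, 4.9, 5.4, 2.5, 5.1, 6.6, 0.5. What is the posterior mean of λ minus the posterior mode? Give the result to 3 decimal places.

Σ times = 25.4. Posterior: Gamma(shape = 2.0+7 = 9.0, rate = 4.1+25.4 = 29.5).
Mode = (α−1)/β = 8.0/29.5 = 0.271.
Mean = α/β = 9.0/29.5 = 0.305.
Difference = 0.305 − 0.271 = 0.034.

0.034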